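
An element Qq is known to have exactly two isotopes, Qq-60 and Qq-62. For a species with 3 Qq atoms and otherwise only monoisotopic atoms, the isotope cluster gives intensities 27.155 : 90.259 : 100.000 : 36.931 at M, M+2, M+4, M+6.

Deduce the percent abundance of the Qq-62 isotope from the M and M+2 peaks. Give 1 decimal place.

If p is the fraction of Qq that is Qq-60, then I(M+2)/I(M) = [C(3,1)·p^2·(1−p)] / p^3 = 3·(1−p)/p = 90.259/27.155 = 3.3238
(1−p)/p = 3.3238/3 = 1.1079  ⇒  p = 1/(1 + 1.1079) = 0.4744
Qq-60: 47.4%, Qq-62: 52.6%.

52.6%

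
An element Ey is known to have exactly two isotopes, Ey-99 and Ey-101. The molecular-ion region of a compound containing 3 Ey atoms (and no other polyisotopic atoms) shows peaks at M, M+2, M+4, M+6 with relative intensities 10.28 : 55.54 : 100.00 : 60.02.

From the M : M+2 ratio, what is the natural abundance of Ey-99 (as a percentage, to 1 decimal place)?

35.7%

Let p = fractional abundance of Ey-99. I(M+2)/I(M) = [C(3,1)·p^2·(1−p)] / p^3 = 3·(1−p)/p = 55.54/10.28 = 5.4027
(1−p)/p = 5.4027/3 = 1.8009  ⇒  p = 1/(1 + 1.8009) = 0.3570
Ey-99: 35.7%, Ey-101: 64.3%.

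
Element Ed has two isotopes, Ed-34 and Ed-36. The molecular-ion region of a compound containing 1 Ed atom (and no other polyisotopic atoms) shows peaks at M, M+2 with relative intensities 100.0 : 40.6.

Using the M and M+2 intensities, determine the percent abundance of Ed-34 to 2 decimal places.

71.12%

Let p = fractional abundance of Ed-34. I(M+2)/I(M) = [C(1,1)·p^0·(1−p)] / p^1 = 1·(1−p)/p = 40.6/100.0 = 0.4060
(1−p)/p = 0.4060/1 = 0.4060  ⇒  p = 1/(1 + 0.4060) = 0.7112
Ed-34: 71.12%, Ed-36: 28.88%.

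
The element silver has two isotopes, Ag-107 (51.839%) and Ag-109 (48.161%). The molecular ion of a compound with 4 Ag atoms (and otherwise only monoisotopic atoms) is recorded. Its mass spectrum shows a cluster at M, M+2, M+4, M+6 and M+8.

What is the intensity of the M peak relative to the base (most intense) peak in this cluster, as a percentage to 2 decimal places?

19.31%

Binomial terms of (0.51839 + 0.48161)^4: M 0.0722, M+2 0.2684, M+4 0.3740, M+6 0.2316, M+8 0.0538 → M+4 is the base peak.
P(M+4) = C(4,2) × 0.51839^2 × 0.48161^2 = 6 × 0.26872819 × 0.23194819 = 0.373986 (base)
P(M) = C(4,0) × 0.51839^4 × 0.48161^0 = 1 × 0.07221484 × 1.0000 = 0.072215
Relative intensity = 0.072215 / 0.373986 × 100 = 19.31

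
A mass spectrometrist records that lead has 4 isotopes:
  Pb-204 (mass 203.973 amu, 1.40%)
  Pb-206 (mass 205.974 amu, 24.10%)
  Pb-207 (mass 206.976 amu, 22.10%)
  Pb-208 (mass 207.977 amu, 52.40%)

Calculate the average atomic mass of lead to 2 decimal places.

The abundance-weighted mean is 0.0140 × 203.973 + 0.2410 × 205.974 + 0.2210 × 206.976 + 0.5240 × 207.977
= 2.8556 + 49.6397 + 45.7417 + 108.9799 = 207.2169 amu

207.22 amu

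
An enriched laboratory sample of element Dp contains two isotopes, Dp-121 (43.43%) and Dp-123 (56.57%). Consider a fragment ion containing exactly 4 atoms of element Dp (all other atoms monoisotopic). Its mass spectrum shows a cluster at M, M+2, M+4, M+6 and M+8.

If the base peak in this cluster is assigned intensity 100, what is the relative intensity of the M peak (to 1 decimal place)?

(0.4343 + 0.5657)^4 gives M 0.0356, M+2 0.1854, M+4 0.3622, M+6 0.3145, M+8 0.1024; the largest is M+4.
P(M+4) = C(4,2) × 0.4343^2 × 0.5657^2 = 6 × 0.18861649 × 0.32001649 = 0.362162 (base)
P(M) = C(4,0) × 0.4343^4 × 0.5657^0 = 1 × 0.03557618 × 1.0000 = 0.035576
Relative intensity = 0.035576 / 0.362162 × 100 = 9.8

9.8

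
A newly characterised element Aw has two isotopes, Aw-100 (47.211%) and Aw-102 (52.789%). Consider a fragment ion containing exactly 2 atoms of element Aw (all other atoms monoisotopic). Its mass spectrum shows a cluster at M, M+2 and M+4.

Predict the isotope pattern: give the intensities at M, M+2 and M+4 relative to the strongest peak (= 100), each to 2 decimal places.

The 2 Aw atoms are independent, so intensities follow the terms of (0.47211 + 0.52789)^2.
P(M) = 0.47211^2 = 0.222888
P(M+2) = 2 × 0.47211^1 × 0.52789^1 = 0.498444
P(M+4) = 0.52789^2 = 0.278668
The M+2 peak is largest (0.498444); scaling to 100 gives 44.72 : 100.00 : 55.91.

44.72 : 100.00 : 55.91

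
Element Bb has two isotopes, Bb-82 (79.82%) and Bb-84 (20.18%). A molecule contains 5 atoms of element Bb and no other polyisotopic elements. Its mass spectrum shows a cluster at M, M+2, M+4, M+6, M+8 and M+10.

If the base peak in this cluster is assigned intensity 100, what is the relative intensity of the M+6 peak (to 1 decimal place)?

12.8

Term probabilities: M 0.3240, M+2 0.4096, M+4 0.2071, M+6 0.0524, M+8 0.0066, M+10 0.0003. Base peak = M+2.
P(M+2) = C(5,1) × 0.7982^4 × 0.2018^1 = 5 × 0.40592602 × 0.2018 = 0.409579 (base)
P(M+6) = C(5,3) × 0.7982^2 × 0.2018^3 = 10 × 0.63712324 × 0.00821795 = 0.052358
Relative intensity = 0.052358 / 0.409579 × 100 = 12.8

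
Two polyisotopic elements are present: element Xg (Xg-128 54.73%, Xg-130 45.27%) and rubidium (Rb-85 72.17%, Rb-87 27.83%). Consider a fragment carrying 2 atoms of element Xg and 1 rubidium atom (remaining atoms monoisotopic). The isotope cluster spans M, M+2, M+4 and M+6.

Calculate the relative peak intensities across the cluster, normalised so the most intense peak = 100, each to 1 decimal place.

Element Xg pattern (n=2): 0.29953729 : 0.49552542 : 0.20493729
Rubidium pattern (n=1): 0.7217 : 0.2783
Convolve the two distributions (both contribute in 2-u steps):
  M: 0.29953729×0.7217 = 0.216176
  M+2: 0.29953729×0.2783 + 0.49552542×0.7217 = 0.440982
  M+4: 0.49552542×0.2783 + 0.20493729×0.7217 = 0.285808
  M+6: 0.20493729×0.2783 = 0.057034
Scale to base peak (0.440982) = 100: 49.0 : 100.0 : 64.8 : 12.9

49.0 : 100.0 : 64.8 : 12.9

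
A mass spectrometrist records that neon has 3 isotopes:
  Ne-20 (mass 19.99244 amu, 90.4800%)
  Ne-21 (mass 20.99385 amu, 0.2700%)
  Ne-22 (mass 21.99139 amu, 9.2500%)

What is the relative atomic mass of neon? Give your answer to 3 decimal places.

Average mass = Σ (abundance × isotope mass) = 0.904800 × 19.99244 + 0.002700 × 20.99385 + 0.092500 × 21.99139
= 18.089160 + 0.056683 + 2.034204 = 20.180047 amu

20.180 amu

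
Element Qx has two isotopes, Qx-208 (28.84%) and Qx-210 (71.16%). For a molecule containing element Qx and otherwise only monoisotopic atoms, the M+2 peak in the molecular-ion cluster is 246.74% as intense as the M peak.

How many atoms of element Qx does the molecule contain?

With n Qx atoms, P(M+2)/P(M) = C(n,1)·p^(n−1)q / p^n = n·q/p = n · 0.7116/0.2884.
n = 2.4674 × 0.2884/0.7116 = 1.00 ≈ 1

1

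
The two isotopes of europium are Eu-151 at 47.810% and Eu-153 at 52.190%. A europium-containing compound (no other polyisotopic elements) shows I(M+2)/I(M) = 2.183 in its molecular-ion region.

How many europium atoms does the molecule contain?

With n Eu atoms, P(M+2)/P(M) = C(n,1)·p^(n−1)q / p^n = n·q/p = n · 0.52190/0.47810.
n = 2.183 × 0.47810/0.52190 = 2.00 ≈ 2

2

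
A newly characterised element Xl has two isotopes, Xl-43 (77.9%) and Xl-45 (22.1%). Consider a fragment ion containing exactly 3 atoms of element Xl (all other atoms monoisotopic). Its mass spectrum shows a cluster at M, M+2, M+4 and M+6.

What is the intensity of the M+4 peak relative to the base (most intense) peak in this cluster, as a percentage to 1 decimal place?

24.1%

Term probabilities: M 0.4727, M+2 0.4023, M+4 0.1141, M+6 0.0108. Base peak = M.
P(M) = C(3,0) × 0.779^3 × 0.221^0 = 1 × 0.47272914 × 1.0000 = 0.472729 (base)
P(M+4) = C(3,2) × 0.779^1 × 0.221^2 = 3 × 0.7790 × 0.048841 = 0.114141
Relative intensity = 0.114141 / 0.472729 × 100 = 24.1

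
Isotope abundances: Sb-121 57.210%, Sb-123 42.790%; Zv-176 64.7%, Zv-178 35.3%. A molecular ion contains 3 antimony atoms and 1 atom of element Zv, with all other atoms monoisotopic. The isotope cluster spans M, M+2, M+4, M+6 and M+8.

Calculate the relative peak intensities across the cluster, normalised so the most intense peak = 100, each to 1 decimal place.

34.5 : 96.1 : 100.0 : 46.0 : 7.9

Antimony pattern (n=3): 0.18724742 : 0.42015297 : 0.3142518 : 0.07834781
Element Zv pattern (n=1): 0.6470 : 0.3530
Convolve the two distributions (both contribute in 2-u steps):
  M: 0.18724742×0.6470 = 0.121149
  M+2: 0.18724742×0.3530 + 0.42015297×0.6470 = 0.337937
  M+4: 0.42015297×0.3530 + 0.3142518×0.6470 = 0.351635
  M+6: 0.3142518×0.3530 + 0.07834781×0.6470 = 0.161622
  M+8: 0.07834781×0.3530 = 0.027657
Scale to base peak (0.351635) = 100: 34.5 : 96.1 : 100.0 : 46.0 : 7.9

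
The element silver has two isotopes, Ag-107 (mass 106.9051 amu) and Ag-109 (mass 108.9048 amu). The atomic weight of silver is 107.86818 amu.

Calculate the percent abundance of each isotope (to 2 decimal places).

Ag-107: 51.84%, Ag-109: 48.16%

Let x be the fractional abundance of Ag-107; then Ag-109 has abundance 1 − x.
106.9051·x + 108.9048·(1 − x) = 107.86818
(106.9051 − 108.9048)·x = 107.86818 − 108.9048
x = -1.03662 / -1.9997 = 0.51839 → 51.84% Ag-107, 48.16% Ag-109.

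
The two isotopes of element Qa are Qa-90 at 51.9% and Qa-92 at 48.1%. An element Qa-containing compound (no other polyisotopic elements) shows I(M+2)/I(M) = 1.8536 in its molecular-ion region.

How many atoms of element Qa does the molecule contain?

The M+2/M ratio from n Qa atoms is n · q/p = n · 0.481/0.519.
n = 1.8536 × 0.519/0.481 = 2.00 ≈ 2

2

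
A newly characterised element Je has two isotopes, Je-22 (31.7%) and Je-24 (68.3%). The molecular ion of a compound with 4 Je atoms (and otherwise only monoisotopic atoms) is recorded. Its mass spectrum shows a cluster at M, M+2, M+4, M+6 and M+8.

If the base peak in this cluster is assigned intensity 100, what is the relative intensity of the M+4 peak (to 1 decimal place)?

69.6

Binomial terms of (0.317 + 0.683)^4: M 0.0101, M+2 0.0870, M+4 0.2813, M+6 0.4040, M+8 0.2176 → M+6 is the base peak.
P(M+6) = C(4,3) × 0.317^1 × 0.683^3 = 4 × 0.3170 × 0.31861199 = 0.404000 (base)
P(M+4) = C(4,2) × 0.317^2 × 0.683^2 = 6 × 0.100489 × 0.466489 = 0.281262
Relative intensity = 0.281262 / 0.404000 × 100 = 69.6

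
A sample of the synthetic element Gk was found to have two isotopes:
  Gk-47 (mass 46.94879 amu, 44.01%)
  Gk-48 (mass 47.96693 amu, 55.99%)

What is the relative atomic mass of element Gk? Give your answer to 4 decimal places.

47.5188 amu

Weight each isotope mass by its fractional abundance: 0.4401 × 46.94879 + 0.5599 × 47.96693
= 20.662162 + 26.856684 = 47.518846 amu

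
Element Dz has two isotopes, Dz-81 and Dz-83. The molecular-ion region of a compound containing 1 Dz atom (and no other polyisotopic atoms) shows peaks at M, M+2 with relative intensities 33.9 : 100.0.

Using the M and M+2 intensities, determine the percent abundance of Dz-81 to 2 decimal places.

25.32%

If p is the fraction of Dz that is Dz-81, then I(M+2)/I(M) = [C(1,1)·p^0·(1−p)] / p^1 = 1·(1−p)/p = 100.0/33.9 = 2.9499
(1−p)/p = 2.9499/1 = 2.9499  ⇒  p = 1/(1 + 2.9499) = 0.2532
Dz-81: 25.32%, Dz-83: 74.68%.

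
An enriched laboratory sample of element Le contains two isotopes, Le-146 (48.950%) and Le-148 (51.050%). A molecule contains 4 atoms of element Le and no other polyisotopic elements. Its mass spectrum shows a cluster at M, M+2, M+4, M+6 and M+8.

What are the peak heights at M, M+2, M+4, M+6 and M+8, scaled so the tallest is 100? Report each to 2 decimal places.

Each Le atom is independently Le-146 (p = 0.48950) or Le-148 (q = 0.51050); the cluster is the binomial expansion (p + q)^4.
P(M) = 0.48950^4 = 0.057413
P(M+2) = 4 × 0.48950^3 × 0.51050^1 = 0.239505
P(M+4) = 6 × 0.48950^2 × 0.51050^2 = 0.374669
P(M+6) = 4 × 0.48950^1 × 0.51050^3 = 0.260495
P(M+8) = 0.51050^4 = 0.067918
The M+4 peak is largest (0.374669); scaling to 100 gives 15.32 : 63.92 : 100.00 : 69.53 : 18.13.

15.32 : 63.92 : 100.00 : 69.53 : 18.13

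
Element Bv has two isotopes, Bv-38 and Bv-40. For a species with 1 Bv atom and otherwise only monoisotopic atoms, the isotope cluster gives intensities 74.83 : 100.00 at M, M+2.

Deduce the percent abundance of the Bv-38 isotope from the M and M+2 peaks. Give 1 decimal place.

If p is the fraction of Bv that is Bv-38, then I(M+2)/I(M) = [C(1,1)·p^0·(1−p)] / p^1 = 1·(1−p)/p = 100.00/74.83 = 1.3364
(1−p)/p = 1.3364/1 = 1.3364  ⇒  p = 1/(1 + 1.3364) = 0.4280
Bv-38: 42.8%, Bv-40: 57.2%.

42.8%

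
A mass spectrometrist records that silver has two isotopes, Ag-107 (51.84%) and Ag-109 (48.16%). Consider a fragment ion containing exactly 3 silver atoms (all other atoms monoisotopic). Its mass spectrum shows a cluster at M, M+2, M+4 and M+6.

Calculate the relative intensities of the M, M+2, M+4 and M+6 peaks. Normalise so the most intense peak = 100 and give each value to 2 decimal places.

35.88 : 100.00 : 92.90 : 28.77

Expanding (0.5184 + 0.4816)^3:
P(M) = 0.5184^3 = 0.139314
P(M+2) = 3 × 0.5184^2 × 0.4816^1 = 0.388273
P(M+4) = 3 × 0.5184^1 × 0.4816^2 = 0.360711
P(M+6) = 0.4816^3 = 0.111702
The M+2 peak is largest (0.388273); scaling to 100 gives 35.88 : 100.00 : 92.90 : 28.77.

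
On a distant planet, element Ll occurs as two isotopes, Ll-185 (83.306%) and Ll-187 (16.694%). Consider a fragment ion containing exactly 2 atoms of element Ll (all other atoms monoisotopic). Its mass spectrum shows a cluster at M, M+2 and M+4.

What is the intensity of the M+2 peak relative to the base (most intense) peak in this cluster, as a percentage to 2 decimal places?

40.08%

Binomial terms of (0.83306 + 0.16694)^2: M 0.6940, M+2 0.2781, M+4 0.0279 → M is the base peak.
P(M) = C(2,0) × 0.83306^2 × 0.16694^0 = 1 × 0.69398896 × 1.0000 = 0.693989 (base)
P(M+2) = C(2,1) × 0.83306^1 × 0.16694^1 = 2 × 0.83306 × 0.16694 = 0.278142
Relative intensity = 0.278142 / 0.693989 × 100 = 40.08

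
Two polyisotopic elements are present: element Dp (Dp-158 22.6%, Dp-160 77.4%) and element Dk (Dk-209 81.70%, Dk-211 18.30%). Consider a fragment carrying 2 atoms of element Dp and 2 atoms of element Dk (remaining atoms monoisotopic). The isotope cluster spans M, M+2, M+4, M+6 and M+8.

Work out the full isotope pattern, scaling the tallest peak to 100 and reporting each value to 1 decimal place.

Element Dp pattern (n=2): 0.051076 : 0.349848 : 0.599076
Element Dk pattern (n=2): 0.667489 : 0.299022 : 0.033489
Convolve the two distributions (both contribute in 2-u steps):
  M: 0.051076×0.667489 = 0.034093
  M+2: 0.051076×0.299022 + 0.349848×0.667489 = 0.248793
  M+4: 0.051076×0.033489 + 0.349848×0.299022 + 0.599076×0.667489 = 0.506199
  M+6: 0.349848×0.033489 + 0.599076×0.299022 = 0.190853
  M+8: 0.599076×0.033489 = 0.020062
Scale to base peak (0.506199) = 100: 6.7 : 49.1 : 100.0 : 37.7 : 4.0

6.7 : 49.1 : 100.0 : 37.7 : 4.0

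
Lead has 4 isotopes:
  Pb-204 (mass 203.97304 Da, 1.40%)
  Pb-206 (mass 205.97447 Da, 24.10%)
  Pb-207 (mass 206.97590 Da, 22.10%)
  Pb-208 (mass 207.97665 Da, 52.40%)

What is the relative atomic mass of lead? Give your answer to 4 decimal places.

Weight each isotope mass by its fractional abundance: 0.0140 × 203.97304 + 0.2410 × 205.97447 + 0.2210 × 206.97590 + 0.5240 × 207.97665
= 2.855623 + 49.639847 + 45.741674 + 108.979765 = 207.216909 Da

207.2169 Da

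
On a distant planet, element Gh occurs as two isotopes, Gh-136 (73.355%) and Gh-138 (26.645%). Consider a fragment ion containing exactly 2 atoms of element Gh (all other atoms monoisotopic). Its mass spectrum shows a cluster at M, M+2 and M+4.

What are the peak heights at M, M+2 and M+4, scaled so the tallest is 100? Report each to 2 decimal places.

Expanding (0.73355 + 0.26645)^2:
P(M) = 0.73355^2 = 0.538096
P(M+2) = 2 × 0.73355^1 × 0.26645^1 = 0.390909
P(M+4) = 0.26645^2 = 0.070996
The M peak is largest (0.538096); scaling to 100 gives 100.00 : 72.65 : 13.19.

100.00 : 72.65 : 13.19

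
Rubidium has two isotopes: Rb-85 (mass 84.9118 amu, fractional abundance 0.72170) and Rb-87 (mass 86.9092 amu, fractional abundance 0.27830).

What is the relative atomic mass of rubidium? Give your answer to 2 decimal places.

85.47 amu

Average mass = Σ (abundance × isotope mass) = 0.72170 × 84.9118 + 0.27830 × 86.9092
= 61.28085 + 24.18683 = 85.46768 amu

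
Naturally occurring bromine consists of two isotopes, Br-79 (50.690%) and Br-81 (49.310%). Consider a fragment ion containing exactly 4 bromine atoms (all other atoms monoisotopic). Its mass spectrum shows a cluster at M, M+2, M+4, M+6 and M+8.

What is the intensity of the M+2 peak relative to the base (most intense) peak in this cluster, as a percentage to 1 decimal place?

Binomial terms of (0.50690 + 0.49310)^4: M 0.0660, M+2 0.2569, M+4 0.3749, M+6 0.2431, M+8 0.0591 → M+4 is the base peak.
P(M+4) = C(4,2) × 0.50690^2 × 0.49310^2 = 6 × 0.25694761 × 0.24314761 = 0.374857 (base)
P(M+2) = C(4,1) × 0.50690^3 × 0.49310^1 = 4 × 0.13024674 × 0.4931 = 0.256899
Relative intensity = 0.256899 / 0.374857 × 100 = 68.5

68.5%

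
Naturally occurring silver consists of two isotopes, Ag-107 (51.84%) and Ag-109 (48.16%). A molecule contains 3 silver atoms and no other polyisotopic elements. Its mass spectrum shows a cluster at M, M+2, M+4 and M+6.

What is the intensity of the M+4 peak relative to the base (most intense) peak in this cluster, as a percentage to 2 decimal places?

(0.5184 + 0.4816)^3 gives M 0.1393, M+2 0.3883, M+4 0.3607, M+6 0.1117; the largest is M+2.
P(M+2) = C(3,1) × 0.5184^2 × 0.4816^1 = 3 × 0.26873856 × 0.4816 = 0.388273 (base)
P(M+4) = C(3,2) × 0.5184^1 × 0.4816^2 = 3 × 0.5184 × 0.23193856 = 0.360711
Relative intensity = 0.360711 / 0.388273 × 100 = 92.90

92.90%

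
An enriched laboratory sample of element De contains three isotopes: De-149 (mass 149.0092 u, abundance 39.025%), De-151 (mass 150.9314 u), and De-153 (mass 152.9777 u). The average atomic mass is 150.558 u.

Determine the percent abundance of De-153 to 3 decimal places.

The remaining 60.975% is split between De-151 (fraction x) and De-153 (fraction 0.60975 − x).
Substituting: 150.9314x + 152.9777(0.60975 − x) = 92.4071597
(150.9314 − 152.9777)x = -0.870992875  ⇒  x = 0.42564, y = 0.18411
De-151: 42.564%, De-153: 18.411%.

18.411%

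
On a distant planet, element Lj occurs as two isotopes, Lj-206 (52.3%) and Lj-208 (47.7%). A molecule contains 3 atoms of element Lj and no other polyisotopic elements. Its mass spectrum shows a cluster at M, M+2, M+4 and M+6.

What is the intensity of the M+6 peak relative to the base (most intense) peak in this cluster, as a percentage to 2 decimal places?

(0.523 + 0.477)^3 gives M 0.1431, M+2 0.3914, M+4 0.3570, M+6 0.1085; the largest is M+2.
P(M+2) = C(3,1) × 0.523^2 × 0.477^1 = 3 × 0.273529 × 0.4770 = 0.391420 (base)
P(M+6) = C(3,3) × 0.523^0 × 0.477^3 = 1 × 1.0000 × 0.10853133 = 0.108531
Relative intensity = 0.108531 / 0.391420 × 100 = 27.73

27.73%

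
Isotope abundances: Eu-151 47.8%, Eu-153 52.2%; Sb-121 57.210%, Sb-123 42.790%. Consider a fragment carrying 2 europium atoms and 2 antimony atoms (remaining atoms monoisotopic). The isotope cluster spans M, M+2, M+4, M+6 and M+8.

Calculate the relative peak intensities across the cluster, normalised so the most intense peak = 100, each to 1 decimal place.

Europium pattern (n=2): 0.228484 : 0.499032 : 0.272484
Antimony pattern (n=2): 0.32729841 : 0.48960318 : 0.18309841
Convolve the two distributions (both contribute in 2-u steps):
  M: 0.228484×0.32729841 = 0.074782
  M+2: 0.228484×0.48960318 + 0.499032×0.32729841 = 0.275199
  M+4: 0.228484×0.18309841 + 0.499032×0.48960318 + 0.272484×0.32729841 = 0.375346
  M+6: 0.499032×0.18309841 + 0.272484×0.48960318 = 0.224781
  M+8: 0.272484×0.18309841 = 0.049891
Scale to base peak (0.375346) = 100: 19.9 : 73.3 : 100.0 : 59.9 : 13.3

19.9 : 73.3 : 100.0 : 59.9 : 13.3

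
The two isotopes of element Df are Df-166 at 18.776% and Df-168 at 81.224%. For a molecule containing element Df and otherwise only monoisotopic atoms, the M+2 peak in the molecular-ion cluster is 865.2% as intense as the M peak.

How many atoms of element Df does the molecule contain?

2

For n independent Df atoms, I(M+2)/I(M) = n · (abundance Df-168) / (abundance Df-166) = n · 0.81224/0.18776.
n = 8.652 × 0.18776/0.81224 = 2.00 ≈ 2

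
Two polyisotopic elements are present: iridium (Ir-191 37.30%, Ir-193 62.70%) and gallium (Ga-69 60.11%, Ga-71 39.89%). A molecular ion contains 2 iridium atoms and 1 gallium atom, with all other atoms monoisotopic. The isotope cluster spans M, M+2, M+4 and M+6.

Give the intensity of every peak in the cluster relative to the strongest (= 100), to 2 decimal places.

Iridium pattern (n=2): 0.139129 : 0.467742 : 0.393129
Gallium pattern (n=1): 0.6011 : 0.3989
Convolve the two distributions (both contribute in 2-u steps):
  M: 0.139129×0.6011 = 0.083630
  M+2: 0.139129×0.3989 + 0.467742×0.6011 = 0.336658
  M+4: 0.467742×0.3989 + 0.393129×0.6011 = 0.422892
  M+6: 0.393129×0.3989 = 0.156819
Scale to base peak (0.422892) = 100: 19.78 : 79.61 : 100.00 : 37.08

19.78 : 79.61 : 100.00 : 37.08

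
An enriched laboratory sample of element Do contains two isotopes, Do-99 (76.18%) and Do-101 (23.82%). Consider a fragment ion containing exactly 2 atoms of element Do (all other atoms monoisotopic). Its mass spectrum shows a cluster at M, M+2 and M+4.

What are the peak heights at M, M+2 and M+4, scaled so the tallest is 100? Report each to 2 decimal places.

100.00 : 62.54 : 9.78

The 2 Do atoms are independent, so intensities follow the terms of (0.7618 + 0.2382)^2.
P(M) = 0.7618^2 = 0.580339
P(M+2) = 2 × 0.7618^1 × 0.2382^1 = 0.362922
P(M+4) = 0.2382^2 = 0.056739
The M peak is largest (0.580339); scaling to 100 gives 100.00 : 62.54 : 9.78.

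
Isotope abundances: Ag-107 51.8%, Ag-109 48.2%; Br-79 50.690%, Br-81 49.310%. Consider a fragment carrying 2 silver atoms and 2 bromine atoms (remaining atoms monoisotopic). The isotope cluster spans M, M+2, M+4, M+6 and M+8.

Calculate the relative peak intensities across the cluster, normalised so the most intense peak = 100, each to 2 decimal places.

18.41 : 70.07 : 100.00 : 63.42 : 15.08

Silver pattern (n=2): 0.268324 : 0.499352 : 0.232324
Bromine pattern (n=2): 0.25694761 : 0.49990478 : 0.24314761
Convolve the two distributions (both contribute in 2-u steps):
  M: 0.268324×0.25694761 = 0.068945
  M+2: 0.268324×0.49990478 + 0.499352×0.25694761 = 0.262444
  M+4: 0.268324×0.24314761 + 0.499352×0.49990478 + 0.232324×0.25694761 = 0.374566
  M+6: 0.499352×0.24314761 + 0.232324×0.49990478 = 0.237556
  M+8: 0.232324×0.24314761 = 0.056489
Scale to base peak (0.374566) = 100: 18.41 : 70.07 : 100.00 : 63.42 : 15.08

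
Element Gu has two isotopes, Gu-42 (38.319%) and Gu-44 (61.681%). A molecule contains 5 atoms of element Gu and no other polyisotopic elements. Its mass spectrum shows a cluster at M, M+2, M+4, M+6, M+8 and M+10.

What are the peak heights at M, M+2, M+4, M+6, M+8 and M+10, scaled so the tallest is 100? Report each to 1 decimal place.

2.4 : 19.3 : 62.1 : 100.0 : 80.5 : 25.9

Expanding (0.38319 + 0.61681)^5:
P(M) = 0.38319^5 = 0.008262
P(M+2) = 5 × 0.38319^4 × 0.61681^1 = 0.066493
P(M+4) = 10 × 0.38319^3 × 0.61681^2 = 0.214065
P(M+6) = 10 × 0.38319^2 × 0.61681^3 = 0.344574
P(M+8) = 5 × 0.38319^1 × 0.61681^4 = 0.277325
P(M+10) = 0.61681^5 = 0.089281
The M+6 peak is largest (0.344574); scaling to 100 gives 2.4 : 19.3 : 62.1 : 100.0 : 80.5 : 25.9.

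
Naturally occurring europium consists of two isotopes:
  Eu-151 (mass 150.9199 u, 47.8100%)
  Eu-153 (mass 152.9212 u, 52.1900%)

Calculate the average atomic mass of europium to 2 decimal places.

Average mass = Σ (abundance × isotope mass) = 0.478100 × 150.9199 + 0.521900 × 152.9212
= 72.15480 + 79.80957 = 151.96437 u

151.96 u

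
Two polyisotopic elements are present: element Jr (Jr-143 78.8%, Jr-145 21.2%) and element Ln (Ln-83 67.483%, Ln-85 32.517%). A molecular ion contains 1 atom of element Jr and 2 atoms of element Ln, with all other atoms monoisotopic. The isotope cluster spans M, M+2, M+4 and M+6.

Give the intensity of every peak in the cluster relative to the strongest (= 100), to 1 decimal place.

Element Jr pattern (n=1): 0.7880 : 0.2120
Element Ln pattern (n=2): 0.45539553 : 0.43886894 : 0.10573553
Convolve the two distributions (both contribute in 2-u steps):
  M: 0.7880×0.45539553 = 0.358852
  M+2: 0.7880×0.43886894 + 0.2120×0.45539553 = 0.442373
  M+4: 0.7880×0.10573553 + 0.2120×0.43886894 = 0.176360
  M+6: 0.2120×0.10573553 = 0.022416
Scale to base peak (0.442373) = 100: 81.1 : 100.0 : 39.9 : 5.1

81.1 : 100.0 : 39.9 : 5.1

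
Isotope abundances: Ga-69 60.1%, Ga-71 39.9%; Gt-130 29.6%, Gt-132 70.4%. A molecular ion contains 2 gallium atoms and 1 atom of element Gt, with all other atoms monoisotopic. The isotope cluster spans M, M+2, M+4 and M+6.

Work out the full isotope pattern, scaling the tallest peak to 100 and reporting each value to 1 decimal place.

27.0 : 100.0 : 97.1 : 28.3

Gallium pattern (n=2): 0.361201 : 0.479598 : 0.159201
Element Gt pattern (n=1): 0.2960 : 0.7040
Convolve the two distributions (both contribute in 2-u steps):
  M: 0.361201×0.2960 = 0.106915
  M+2: 0.361201×0.7040 + 0.479598×0.2960 = 0.396247
  M+4: 0.479598×0.7040 + 0.159201×0.2960 = 0.384760
  M+6: 0.159201×0.7040 = 0.112078
Scale to base peak (0.396247) = 100: 27.0 : 100.0 : 97.1 : 28.3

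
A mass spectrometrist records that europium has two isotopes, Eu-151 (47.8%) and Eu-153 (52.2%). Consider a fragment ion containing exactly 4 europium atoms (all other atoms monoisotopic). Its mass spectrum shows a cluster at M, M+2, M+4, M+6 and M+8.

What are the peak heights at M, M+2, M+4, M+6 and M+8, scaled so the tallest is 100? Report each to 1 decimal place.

14.0 : 61.0 : 100.0 : 72.8 : 19.9

Each Eu atom is independently Eu-151 (p = 0.478) or Eu-153 (q = 0.522); the cluster is the binomial expansion (p + q)^4.
P(M) = 0.478^4 = 0.052205
P(M+2) = 4 × 0.478^3 × 0.522^1 = 0.228042
P(M+4) = 6 × 0.478^2 × 0.522^2 = 0.373549
P(M+6) = 4 × 0.478^1 × 0.522^3 = 0.271956
P(M+8) = 0.522^4 = 0.074248
The M+4 peak is largest (0.373549); scaling to 100 gives 14.0 : 61.0 : 100.0 : 72.8 : 19.9.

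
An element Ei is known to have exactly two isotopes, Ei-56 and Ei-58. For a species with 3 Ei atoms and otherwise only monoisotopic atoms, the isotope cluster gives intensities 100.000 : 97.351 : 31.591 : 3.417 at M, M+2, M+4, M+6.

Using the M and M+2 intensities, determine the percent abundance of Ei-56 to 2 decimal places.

75.50%

If p is the fraction of Ei that is Ei-56, then I(M+2)/I(M) = [C(3,1)·p^2·(1−p)] / p^3 = 3·(1−p)/p = 97.351/100.000 = 0.9735
(1−p)/p = 0.9735/3 = 0.3245  ⇒  p = 1/(1 + 0.3245) = 0.7550
Ei-56: 75.50%, Ei-58: 24.50%.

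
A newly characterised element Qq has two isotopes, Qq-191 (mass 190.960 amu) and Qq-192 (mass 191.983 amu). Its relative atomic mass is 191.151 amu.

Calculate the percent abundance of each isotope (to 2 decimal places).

Qq-191: 81.33%, Qq-192: 18.67%

Let x be the fractional abundance of Qq-191; then Qq-192 has abundance 1 − x.
190.960·x + 191.983·(1 − x) = 191.151
(190.960 − 191.983)·x = 191.151 − 191.983
x = -0.832 / -1.023 = 0.81329 → 81.33% Qq-191, 18.67% Qq-192.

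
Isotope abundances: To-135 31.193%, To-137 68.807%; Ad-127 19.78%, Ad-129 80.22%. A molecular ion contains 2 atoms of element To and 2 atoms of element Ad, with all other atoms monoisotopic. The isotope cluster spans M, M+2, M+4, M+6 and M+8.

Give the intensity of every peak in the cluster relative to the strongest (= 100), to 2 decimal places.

Element To pattern (n=2): 0.09730032 : 0.42925935 : 0.47344032
Element Ad pattern (n=2): 0.03912484 : 0.31735032 : 0.64352484
Convolve the two distributions (both contribute in 2-u steps):
  M: 0.09730032×0.03912484 = 0.003807
  M+2: 0.09730032×0.31735032 + 0.42925935×0.03912484 = 0.047673
  M+4: 0.09730032×0.64352484 + 0.42925935×0.31735032 + 0.47344032×0.03912484 = 0.217364
  M+6: 0.42925935×0.64352484 + 0.47344032×0.31735032 = 0.426485
  M+8: 0.47344032×0.64352484 = 0.304671
Scale to base peak (0.426485) = 100: 0.89 : 11.18 : 50.97 : 100.00 : 71.44

0.89 : 11.18 : 50.97 : 100.00 : 71.44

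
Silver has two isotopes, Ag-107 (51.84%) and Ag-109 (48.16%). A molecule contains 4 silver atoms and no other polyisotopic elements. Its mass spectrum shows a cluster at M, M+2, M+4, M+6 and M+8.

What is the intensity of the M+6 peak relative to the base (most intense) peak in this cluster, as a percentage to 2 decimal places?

Binomial terms of (0.5184 + 0.4816)^4: M 0.0722, M+2 0.2684, M+4 0.3740, M+6 0.2316, M+8 0.0538 → M+4 is the base peak.
P(M+4) = C(4,2) × 0.5184^2 × 0.4816^2 = 6 × 0.26873856 × 0.23193856 = 0.373985 (base)
P(M+6) = C(4,3) × 0.5184^1 × 0.4816^3 = 4 × 0.5184 × 0.11170161 = 0.231624
Relative intensity = 0.231624 / 0.373985 × 100 = 61.93

61.93%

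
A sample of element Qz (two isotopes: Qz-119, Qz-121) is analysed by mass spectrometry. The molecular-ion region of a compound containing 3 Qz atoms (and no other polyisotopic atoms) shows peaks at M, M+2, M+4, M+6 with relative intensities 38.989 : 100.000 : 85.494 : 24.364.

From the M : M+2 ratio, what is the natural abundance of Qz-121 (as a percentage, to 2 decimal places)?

46.09%

Write p for the Qz-119 fraction. I(M+2)/I(M) = [C(3,1)·p^2·(1−p)] / p^3 = 3·(1−p)/p = 100.000/38.989 = 2.5648
(1−p)/p = 2.5648/3 = 0.8549  ⇒  p = 1/(1 + 0.8549) = 0.5391
Qz-119: 53.91%, Qz-121: 46.09%.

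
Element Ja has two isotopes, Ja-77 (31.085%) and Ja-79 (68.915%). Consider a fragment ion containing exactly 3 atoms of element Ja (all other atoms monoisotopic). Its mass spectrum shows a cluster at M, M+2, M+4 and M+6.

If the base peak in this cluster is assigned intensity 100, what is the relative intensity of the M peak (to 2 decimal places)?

Term probabilities: M 0.0300, M+2 0.1998, M+4 0.4429, M+6 0.3273. Base peak = M+4.
P(M+4) = C(3,2) × 0.31085^1 × 0.68915^2 = 3 × 0.31085 × 0.47492772 = 0.442894 (base)
P(M) = C(3,0) × 0.31085^3 × 0.68915^0 = 1 × 0.03003673 × 1.0000 = 0.030037
Relative intensity = 0.030037 / 0.442894 × 100 = 6.78

6.78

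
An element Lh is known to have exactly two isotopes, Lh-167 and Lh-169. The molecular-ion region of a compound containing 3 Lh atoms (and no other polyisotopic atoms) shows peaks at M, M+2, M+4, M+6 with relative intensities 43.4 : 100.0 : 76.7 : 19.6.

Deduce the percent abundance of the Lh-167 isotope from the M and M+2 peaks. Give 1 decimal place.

56.6%

Write p for the Lh-167 fraction. I(M+2)/I(M) = [C(3,1)·p^2·(1−p)] / p^3 = 3·(1−p)/p = 100.0/43.4 = 2.3041
(1−p)/p = 2.3041/3 = 0.7680  ⇒  p = 1/(1 + 0.7680) = 0.5656
Lh-167: 56.6%, Lh-169: 43.4%.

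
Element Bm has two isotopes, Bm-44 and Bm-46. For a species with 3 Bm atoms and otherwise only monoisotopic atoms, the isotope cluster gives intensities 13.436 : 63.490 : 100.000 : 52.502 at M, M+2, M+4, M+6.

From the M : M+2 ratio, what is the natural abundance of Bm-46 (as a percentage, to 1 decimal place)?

Let p = fractional abundance of Bm-44. I(M+2)/I(M) = [C(3,1)·p^2·(1−p)] / p^3 = 3·(1−p)/p = 63.490/13.436 = 4.7254
(1−p)/p = 4.7254/3 = 1.5751  ⇒  p = 1/(1 + 1.5751) = 0.3883
Bm-44: 38.8%, Bm-46: 61.2%.

61.2%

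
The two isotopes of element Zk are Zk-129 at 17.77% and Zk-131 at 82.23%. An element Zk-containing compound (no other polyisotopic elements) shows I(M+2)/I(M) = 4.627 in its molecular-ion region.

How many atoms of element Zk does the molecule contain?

1

The M+2/M ratio from n Zk atoms is n · q/p = n · 0.8223/0.1777.
n = 4.627 × 0.1777/0.8223 = 1.00 ≈ 1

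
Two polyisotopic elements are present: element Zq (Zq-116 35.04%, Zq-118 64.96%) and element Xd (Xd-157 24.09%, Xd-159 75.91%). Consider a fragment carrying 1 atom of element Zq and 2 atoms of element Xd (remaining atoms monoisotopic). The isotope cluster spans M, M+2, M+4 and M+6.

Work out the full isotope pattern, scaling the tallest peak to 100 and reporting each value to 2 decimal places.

4.63 : 37.74 : 100.00 : 85.17

Element Zq pattern (n=1): 0.3504 : 0.6496
Element Xd pattern (n=2): 0.05803281 : 0.36573438 : 0.57623281
Convolve the two distributions (both contribute in 2-u steps):
  M: 0.3504×0.05803281 = 0.020335
  M+2: 0.3504×0.36573438 + 0.6496×0.05803281 = 0.165851
  M+4: 0.3504×0.57623281 + 0.6496×0.36573438 = 0.439493
  M+6: 0.6496×0.57623281 = 0.374321
Scale to base peak (0.439493) = 100: 4.63 : 37.74 : 100.00 : 85.17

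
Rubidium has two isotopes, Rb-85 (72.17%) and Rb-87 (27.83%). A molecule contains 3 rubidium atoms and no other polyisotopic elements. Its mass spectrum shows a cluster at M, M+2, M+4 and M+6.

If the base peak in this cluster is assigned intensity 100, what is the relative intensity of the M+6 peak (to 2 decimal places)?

4.96

(0.7217 + 0.2783)^3 gives M 0.3759, M+2 0.4349, M+4 0.1677, M+6 0.0216; the largest is M+2.
P(M+2) = C(3,1) × 0.7217^2 × 0.2783^1 = 3 × 0.52085089 × 0.2783 = 0.434858 (base)
P(M+6) = C(3,3) × 0.7217^0 × 0.2783^3 = 1 × 1.0000 × 0.02155458 = 0.021555
Relative intensity = 0.021555 / 0.434858 × 100 = 4.96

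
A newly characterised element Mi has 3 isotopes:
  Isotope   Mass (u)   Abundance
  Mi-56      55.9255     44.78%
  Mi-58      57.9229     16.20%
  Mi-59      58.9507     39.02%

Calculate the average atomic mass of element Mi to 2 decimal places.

The abundance-weighted mean is 0.4478 × 55.9255 + 0.1620 × 57.9229 + 0.3902 × 58.9507
= 25.04344 + 9.38351 + 23.00256 = 57.42951 u

57.43 u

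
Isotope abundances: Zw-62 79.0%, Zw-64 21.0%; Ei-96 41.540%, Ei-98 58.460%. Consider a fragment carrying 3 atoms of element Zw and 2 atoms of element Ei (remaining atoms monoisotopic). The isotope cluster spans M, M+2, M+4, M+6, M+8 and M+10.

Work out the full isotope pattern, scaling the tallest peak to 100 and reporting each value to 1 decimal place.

22.5 : 81.4 : 100.0 : 49.5 : 10.7 : 0.8

Element Zw pattern (n=3): 0.493039 : 0.393183 : 0.104517 : 0.009261
Element Ei pattern (n=2): 0.17255716 : 0.48568568 : 0.34175716
Convolve the two distributions (both contribute in 2-u steps):
  M: 0.493039×0.17255716 = 0.085077
  M+2: 0.493039×0.48568568 + 0.393183×0.17255716 = 0.307309
  M+4: 0.493039×0.34175716 + 0.393183×0.48568568 + 0.104517×0.17255716 = 0.377498
  M+6: 0.393183×0.34175716 + 0.104517×0.48568568 + 0.009261×0.17255716 = 0.186734
  M+8: 0.104517×0.34175716 + 0.009261×0.48568568 = 0.040217
  M+10: 0.009261×0.34175716 = 0.003165
Scale to base peak (0.377498) = 100: 22.5 : 81.4 : 100.0 : 49.5 : 10.7 : 0.8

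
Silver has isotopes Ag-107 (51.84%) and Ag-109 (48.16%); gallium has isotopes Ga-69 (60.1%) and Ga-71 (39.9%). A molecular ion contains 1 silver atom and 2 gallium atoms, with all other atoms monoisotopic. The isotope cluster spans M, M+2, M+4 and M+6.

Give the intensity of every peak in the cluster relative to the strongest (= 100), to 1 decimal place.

44.3 : 100.0 : 74.2 : 18.1

Silver pattern (n=1): 0.5184 : 0.4816
Gallium pattern (n=2): 0.361201 : 0.479598 : 0.159201
Convolve the two distributions (both contribute in 2-u steps):
  M: 0.5184×0.361201 = 0.187247
  M+2: 0.5184×0.479598 + 0.4816×0.361201 = 0.422578
  M+4: 0.5184×0.159201 + 0.4816×0.479598 = 0.313504
  M+6: 0.4816×0.159201 = 0.076671
Scale to base peak (0.422578) = 100: 44.3 : 100.0 : 74.2 : 18.1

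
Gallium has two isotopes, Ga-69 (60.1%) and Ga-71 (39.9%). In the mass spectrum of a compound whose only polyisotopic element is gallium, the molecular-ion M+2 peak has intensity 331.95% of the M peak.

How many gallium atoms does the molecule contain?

For n independent Ga atoms, I(M+2)/I(M) = n · (abundance Ga-71) / (abundance Ga-69) = n · 0.399/0.601.
n = 3.3195 × 0.601/0.399 = 5.00 ≈ 5

5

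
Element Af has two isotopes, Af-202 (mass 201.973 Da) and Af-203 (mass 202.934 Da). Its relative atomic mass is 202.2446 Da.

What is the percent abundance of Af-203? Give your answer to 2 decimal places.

28.26%

Writing the weighted mean with unknown fraction x of Af-202:
201.973·x + 202.934·(1 − x) = 202.2446
(201.973 − 202.934)·x = 202.2446 − 202.934
x = -0.6894 / -0.961 = 0.71738 → 71.74% Af-202, 28.26% Af-203.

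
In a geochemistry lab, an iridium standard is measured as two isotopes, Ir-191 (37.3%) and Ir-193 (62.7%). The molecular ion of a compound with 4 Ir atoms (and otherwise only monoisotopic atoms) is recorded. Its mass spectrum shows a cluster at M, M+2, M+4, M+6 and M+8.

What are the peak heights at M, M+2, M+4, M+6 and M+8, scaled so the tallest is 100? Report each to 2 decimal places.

The 4 Ir atoms are independent, so intensities follow the terms of (0.373 + 0.627)^4.
P(M) = 0.373^4 = 0.019357
P(M+2) = 4 × 0.373^3 × 0.627^1 = 0.130153
P(M+4) = 6 × 0.373^2 × 0.627^2 = 0.328174
P(M+6) = 4 × 0.373^1 × 0.627^3 = 0.367766
P(M+8) = 0.627^4 = 0.154550
The M+6 peak is largest (0.367766); scaling to 100 gives 5.26 : 35.39 : 89.23 : 100.00 : 42.02.

5.26 : 35.39 : 89.23 : 100.00 : 42.02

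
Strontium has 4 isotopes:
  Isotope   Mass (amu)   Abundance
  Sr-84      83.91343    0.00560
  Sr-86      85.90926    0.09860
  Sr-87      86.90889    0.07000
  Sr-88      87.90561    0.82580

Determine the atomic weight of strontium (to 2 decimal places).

87.62 amu

Average mass = Σ (abundance × isotope mass) = 0.00560 × 83.91343 + 0.09860 × 85.90926 + 0.07000 × 86.90889 + 0.82580 × 87.90561
= 0.469915 + 8.470653 + 6.083622 + 72.592453 = 87.616643 amu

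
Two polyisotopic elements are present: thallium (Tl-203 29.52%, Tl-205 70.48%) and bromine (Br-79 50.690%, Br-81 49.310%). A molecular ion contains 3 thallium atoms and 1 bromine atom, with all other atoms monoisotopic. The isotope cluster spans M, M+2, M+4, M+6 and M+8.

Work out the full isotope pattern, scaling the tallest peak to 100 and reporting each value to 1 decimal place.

3.3 : 26.9 : 79.6 : 100.0 : 43.8

Thallium pattern (n=3): 0.02572463 : 0.18425524 : 0.43991564 : 0.35010449
Bromine pattern (n=1): 0.5069 : 0.4931
Convolve the two distributions (both contribute in 2-u steps):
  M: 0.02572463×0.5069 = 0.013040
  M+2: 0.02572463×0.4931 + 0.18425524×0.5069 = 0.106084
  M+4: 0.18425524×0.4931 + 0.43991564×0.5069 = 0.313849
  M+6: 0.43991564×0.4931 + 0.35010449×0.5069 = 0.394390
  M+8: 0.35010449×0.4931 = 0.172637
Scale to base peak (0.394390) = 100: 3.3 : 26.9 : 79.6 : 100.0 : 43.8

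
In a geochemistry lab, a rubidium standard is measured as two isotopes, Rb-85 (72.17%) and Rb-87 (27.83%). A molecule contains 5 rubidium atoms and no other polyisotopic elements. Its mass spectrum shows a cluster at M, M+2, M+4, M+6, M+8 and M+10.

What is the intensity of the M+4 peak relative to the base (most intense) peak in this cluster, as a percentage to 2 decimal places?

77.12%

(0.7217 + 0.2783)^5 gives M 0.1958, M+2 0.3775, M+4 0.2911, M+6 0.1123, M+8 0.0216, M+10 0.0017; the largest is M+2.
P(M+2) = C(5,1) × 0.7217^4 × 0.2783^1 = 5 × 0.27128565 × 0.2783 = 0.377494 (base)
P(M+4) = C(5,2) × 0.7217^3 × 0.2783^2 = 10 × 0.37589809 × 0.07745089 = 0.291136
Relative intensity = 0.291136 / 0.377494 × 100 = 77.12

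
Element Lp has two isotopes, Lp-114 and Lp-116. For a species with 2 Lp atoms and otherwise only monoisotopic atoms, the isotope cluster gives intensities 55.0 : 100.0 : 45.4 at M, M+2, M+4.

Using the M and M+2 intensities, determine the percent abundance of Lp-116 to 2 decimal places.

Let p = fractional abundance of Lp-114. I(M+2)/I(M) = [C(2,1)·p^1·(1−p)] / p^2 = 2·(1−p)/p = 100.0/55.0 = 1.8182
(1−p)/p = 1.8182/2 = 0.9091  ⇒  p = 1/(1 + 0.9091) = 0.5238
Lp-114: 52.38%, Lp-116: 47.62%.

47.62%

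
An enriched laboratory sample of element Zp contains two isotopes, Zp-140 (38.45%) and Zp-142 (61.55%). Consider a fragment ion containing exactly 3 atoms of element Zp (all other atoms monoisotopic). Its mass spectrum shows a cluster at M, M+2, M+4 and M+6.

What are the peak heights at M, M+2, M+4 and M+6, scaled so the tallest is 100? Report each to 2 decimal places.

13.01 : 62.47 : 100.00 : 53.36

Each Zp atom is independently Zp-140 (p = 0.3845) or Zp-142 (q = 0.6155); the cluster is the binomial expansion (p + q)^3.
P(M) = 0.3845^3 = 0.056845
P(M+2) = 3 × 0.3845^2 × 0.6155^1 = 0.272987
P(M+4) = 3 × 0.3845^1 × 0.6155^2 = 0.436992
P(M+6) = 0.6155^3 = 0.233176
The M+4 peak is largest (0.436992); scaling to 100 gives 13.01 : 62.47 : 100.00 : 53.36.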